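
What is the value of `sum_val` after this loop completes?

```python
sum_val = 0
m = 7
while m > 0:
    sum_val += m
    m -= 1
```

Sum 7 down to 1
`sum_val` takes the values: 0 → 7 → 13 → 18 → 22 → 25 → 27 → 28

Answer: 28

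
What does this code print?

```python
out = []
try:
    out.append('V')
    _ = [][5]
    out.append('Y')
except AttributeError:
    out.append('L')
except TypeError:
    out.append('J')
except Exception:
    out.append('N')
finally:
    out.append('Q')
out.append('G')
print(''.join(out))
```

Execution trace: 'V' (try body) → 'N' (except Exception) → 'Q' (finally) → 'G' (after the try/except). Output: VNQG

Answer: VNQG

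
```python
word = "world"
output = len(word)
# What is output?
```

Trace:
`word = "world"` → word = 'world'
`output = len(word)` → output = 5
So output = 5

Answer: 5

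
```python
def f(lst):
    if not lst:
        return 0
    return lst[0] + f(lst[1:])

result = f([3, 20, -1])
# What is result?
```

3 + 20 + (-1) + 0 = 22

Answer: 22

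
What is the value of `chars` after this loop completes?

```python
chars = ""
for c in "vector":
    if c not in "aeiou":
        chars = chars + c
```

Remove vowels from 'vector'
`chars` takes the values: "" → "v" → "vc" → "vct" → "vctr"

Answer: "vctr"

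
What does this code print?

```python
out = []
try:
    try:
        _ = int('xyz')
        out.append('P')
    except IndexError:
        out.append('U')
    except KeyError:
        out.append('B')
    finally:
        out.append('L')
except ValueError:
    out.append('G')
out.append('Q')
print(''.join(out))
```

Execution trace: 'L' (finally) → 'G' (outer except ValueError) → 'Q' (after the try/except). Output: LGQ

Answer: LGQ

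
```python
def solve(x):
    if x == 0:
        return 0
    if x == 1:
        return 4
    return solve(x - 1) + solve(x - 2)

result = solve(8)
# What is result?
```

Build up from base cases: solve(0)=0, solve(1)=4, solve(2)=4, solve(3)=8, solve(4)=12, solve(5)=20, solve(6)=32, ..., solve(8)=84

Answer: 84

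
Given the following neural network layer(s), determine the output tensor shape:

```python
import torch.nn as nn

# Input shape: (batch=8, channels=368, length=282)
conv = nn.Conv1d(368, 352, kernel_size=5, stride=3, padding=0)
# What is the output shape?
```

Input: (8, 368, 282) -> Output: (8, 352, 93)

Answer: (8, 352, 93)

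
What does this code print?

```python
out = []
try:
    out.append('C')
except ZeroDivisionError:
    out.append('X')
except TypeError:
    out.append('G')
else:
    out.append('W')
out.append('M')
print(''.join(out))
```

Execution trace: 'C' (try body, no exception) → 'W' (else) → 'M' (after the try/except). Output: CWM

Answer: CWM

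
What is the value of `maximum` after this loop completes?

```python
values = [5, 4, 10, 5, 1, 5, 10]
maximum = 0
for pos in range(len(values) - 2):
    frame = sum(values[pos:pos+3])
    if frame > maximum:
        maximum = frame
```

Max sum of 3-element window in [5, 4, 10, 5, 1, 5, 10]
`maximum` takes the values: 0 → 19

Answer: 19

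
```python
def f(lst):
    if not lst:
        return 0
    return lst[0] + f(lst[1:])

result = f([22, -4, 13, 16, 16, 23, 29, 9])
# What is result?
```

22 + (-4) + 13 + 16 + 16 + 23 + 29 + 9 + 0 = 124

Answer: 124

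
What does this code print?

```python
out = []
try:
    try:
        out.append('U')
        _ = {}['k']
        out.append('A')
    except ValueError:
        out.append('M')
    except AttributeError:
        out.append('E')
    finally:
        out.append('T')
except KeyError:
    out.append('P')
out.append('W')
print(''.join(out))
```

Execution trace: 'U' (try body) → 'T' (finally) → 'P' (outer except KeyError) → 'W' (after the try/except). Output: UTPW

Answer: UTPW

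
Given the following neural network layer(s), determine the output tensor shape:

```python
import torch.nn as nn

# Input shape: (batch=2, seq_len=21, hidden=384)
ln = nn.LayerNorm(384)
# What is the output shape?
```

Input: (2, 21, 384) -> Output: (2, 21, 384)

Answer: (2, 21, 384)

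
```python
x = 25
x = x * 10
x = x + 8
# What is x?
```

Trace:
`x = 25` → x = 25
`x = x * 10` → x = 250
`x = x + 8` → x = 258
So x = 258

Answer: 258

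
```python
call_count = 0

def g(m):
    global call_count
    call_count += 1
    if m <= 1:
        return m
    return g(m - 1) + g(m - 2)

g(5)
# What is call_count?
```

Calls(m) = 1 + Calls(m-1) + Calls(m-2); Calls(0)=Calls(1)=1. For m=5 this gives 15.

Answer: 15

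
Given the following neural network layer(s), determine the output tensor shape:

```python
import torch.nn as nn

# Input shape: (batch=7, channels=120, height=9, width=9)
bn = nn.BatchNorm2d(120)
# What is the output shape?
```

Input: (7, 120, 9, 9) -> Output: (7, 120, 9, 9)

Answer: (7, 120, 9, 9)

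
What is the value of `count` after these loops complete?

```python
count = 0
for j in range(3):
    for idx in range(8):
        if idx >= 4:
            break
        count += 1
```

Inner breaks at 4, outer runs 3 times
`count` takes the values: 0 → 1 → 2 → 3 → 4 → 5 → 6 → 7 → 8 → 9 → 10 → 11 → 12

Answer: 12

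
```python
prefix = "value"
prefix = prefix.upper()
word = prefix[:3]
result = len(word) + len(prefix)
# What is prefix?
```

Trace:
`prefix = "value"` → prefix = 'value'
`prefix = prefix.upper()` → prefix = 'VALUE'
`word = prefix[:3]` → word = 'VAL'
`result = len(word) + len(prefix)` → result = 8
So prefix = 'VALUE'

Answer: 'VALUE'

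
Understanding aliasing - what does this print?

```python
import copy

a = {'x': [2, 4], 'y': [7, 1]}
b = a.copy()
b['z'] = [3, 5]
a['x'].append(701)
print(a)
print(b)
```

Key concept: shallow copy of dict with mutable values.
Step by step:
`a = {'x': [2, 4], 'y': [7, 1]}` → a = {'x': [2, 4], 'y': [7, 1]}
`b = a.copy()` → b = {'x': [2, 4], 'y': [7, 1]}
`b['z'] = [3, 5]` → b = {'x': [2, 4], 'y': [7, 1], 'z': [3, 5]}
`a['x'].append(701)` → a = {'x': [2, 4, 701], 'y': [7, 1]}; b = {'x': [2, 4, 701], 'y': [7, 1], 'z': [3, 5]}
`print(a)` → prints {'x': [2, 4, 701], 'y': [7, 1]}
`print(b)` → prints {'x': [2, 4, 701], 'y': [7, 1], 'z': [3, 5]}

Answer:
{'x': [2, 4, 701], 'y': [7, 1]}
{'x': [2, 4, 701], 'y': [7, 1], 'z': [3, 5]}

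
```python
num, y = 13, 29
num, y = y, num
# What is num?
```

Trace:
`num, y = 13, 29` → num = 13; y = 29
`num, y = y, num` → num = 29; y = 13
So num = 29

Answer: 29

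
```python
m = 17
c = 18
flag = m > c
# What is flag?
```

Trace:
`m = 17` → m = 17
`c = 18` → c = 18
`flag = m > c` → flag = False
So flag = False

Answer: False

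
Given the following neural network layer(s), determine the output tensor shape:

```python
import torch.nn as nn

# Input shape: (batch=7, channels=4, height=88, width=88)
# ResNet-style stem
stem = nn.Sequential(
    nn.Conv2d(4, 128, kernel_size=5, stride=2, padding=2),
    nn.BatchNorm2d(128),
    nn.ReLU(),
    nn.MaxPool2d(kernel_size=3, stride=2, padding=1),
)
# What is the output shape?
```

Input: (7, 4, 88, 88) -> after Conv2d 5x5 stride=2: (7, 128, 44, 44) -> Output: (7, 128, 22, 22)

Answer: (7, 128, 22, 22)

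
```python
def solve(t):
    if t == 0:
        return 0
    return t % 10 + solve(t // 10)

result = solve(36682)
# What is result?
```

Sum of digits of 36682: 2 + 8 + 6 + 6 + 3 = 25

Answer: 25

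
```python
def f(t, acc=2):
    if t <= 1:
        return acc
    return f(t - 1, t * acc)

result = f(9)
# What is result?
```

Accumulator trace (n, acc): (9, 2) -> (8, 18) -> (7, 144) -> (6, 1008) -> (5, 6048) -> (4, 30240) -> (3, 120960) -> (2, 362880) -> (1, 725760) -> return 725760

Answer: 725760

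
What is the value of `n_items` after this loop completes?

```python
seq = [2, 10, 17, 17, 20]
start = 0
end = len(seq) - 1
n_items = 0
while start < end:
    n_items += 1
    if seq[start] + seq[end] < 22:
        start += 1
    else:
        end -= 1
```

Steps to find pair summing to 22
`n_items` takes the values: 0 → 1 → 2 → 3 → 4

Answer: 4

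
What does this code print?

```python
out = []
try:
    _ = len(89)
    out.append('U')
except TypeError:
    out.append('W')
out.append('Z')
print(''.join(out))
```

Execution trace: 'W' (except TypeError) → 'Z' (after the try/except). Output: WZ

Answer: WZ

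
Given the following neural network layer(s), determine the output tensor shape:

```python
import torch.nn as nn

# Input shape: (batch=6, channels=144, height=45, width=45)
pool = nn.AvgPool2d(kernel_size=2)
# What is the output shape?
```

Input: (6, 144, 45, 45) -> Output: (6, 144, 22, 22)

Answer: (6, 144, 22, 22)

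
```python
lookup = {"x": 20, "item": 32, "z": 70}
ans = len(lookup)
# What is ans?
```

Trace:
`lookup = {"x": 20, "item": 32, "z": 70}` → lookup = {'x': 20, 'item': 32, 'z': 70}
`ans = len(lookup)` → ans = 3
So ans = 3

Answer: 3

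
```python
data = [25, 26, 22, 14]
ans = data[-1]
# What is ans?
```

Trace:
`data = [25, 26, 22, 14]` → data = [25, 26, 22, 14]
`ans = data[-1]` → ans = 14
So ans = 14

Answer: 14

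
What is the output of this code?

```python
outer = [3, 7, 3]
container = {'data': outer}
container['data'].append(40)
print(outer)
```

Key concept: dict holds reference to list.
Step by step:
`outer = [3, 7, 3]` → outer = [3, 7, 3]
`container = {'data': outer}` → container = {'data': [3, 7, 3]}
`container['data'].append(40)` → outer = [3, 7, 3, 40]; container = {'data': [3, 7, 3, 40]}
`print(outer)` → prints [3, 7, 3, 40]

Answer: [3, 7, 3, 40]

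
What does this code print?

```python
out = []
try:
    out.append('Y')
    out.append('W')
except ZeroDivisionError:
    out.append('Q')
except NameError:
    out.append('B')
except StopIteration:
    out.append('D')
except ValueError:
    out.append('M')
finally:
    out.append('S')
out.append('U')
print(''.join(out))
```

Execution trace: 'Y' (try body) → 'W' (try body, no exception) → 'S' (finally) → 'U' (after the try/except). Output: YWSU

Answer: YWSU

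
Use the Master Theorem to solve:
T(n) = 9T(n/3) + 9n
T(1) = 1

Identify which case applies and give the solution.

a=9, b=3, f(n)=9n. log_3(9) = 2. Since c=1 < 2, Case 1 applies: T(n) = Θ(n^log_b(a)) = O(n^2).

Answer: O(n^2) - Case 1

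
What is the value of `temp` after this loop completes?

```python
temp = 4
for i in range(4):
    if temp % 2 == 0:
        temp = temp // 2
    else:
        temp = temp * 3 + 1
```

Collatz-style transformation from 4
`temp` takes the values: 4 → 2 → 1 → 4 → 2

Answer: 2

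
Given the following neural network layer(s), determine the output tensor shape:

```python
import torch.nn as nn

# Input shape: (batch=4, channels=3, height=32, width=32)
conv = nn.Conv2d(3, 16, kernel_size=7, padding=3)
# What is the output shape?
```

Input: (4, 3, 32, 32) -> Output: (4, 16, 32, 32)

Answer: (4, 16, 32, 32)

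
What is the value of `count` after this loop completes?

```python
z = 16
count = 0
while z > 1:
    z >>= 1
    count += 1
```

Count right shifts until 1
`count` takes the values: 0 → 1 → 2 → 3 → 4

Answer: 4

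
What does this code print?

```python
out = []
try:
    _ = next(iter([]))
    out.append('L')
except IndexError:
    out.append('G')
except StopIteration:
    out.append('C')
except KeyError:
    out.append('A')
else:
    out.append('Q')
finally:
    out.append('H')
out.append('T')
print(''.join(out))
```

Execution trace: 'C' (except StopIteration) → 'H' (finally) → 'T' (after the try/except). Output: CHT

Answer: CHT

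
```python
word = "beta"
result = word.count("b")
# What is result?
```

Trace:
`word = "beta"` → word = 'beta'
`result = word.count("b")` → result = 1
So result = 1

Answer: 1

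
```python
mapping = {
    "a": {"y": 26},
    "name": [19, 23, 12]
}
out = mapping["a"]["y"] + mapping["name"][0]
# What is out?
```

Trace:
`mapping = { ...` → mapping = {'a': {'y': 26}, 'name': [19, 23, 12]}
`out = mapping["a"]["y"] + mapping["name"][0]` → out = 45
So out = 45

Answer: 45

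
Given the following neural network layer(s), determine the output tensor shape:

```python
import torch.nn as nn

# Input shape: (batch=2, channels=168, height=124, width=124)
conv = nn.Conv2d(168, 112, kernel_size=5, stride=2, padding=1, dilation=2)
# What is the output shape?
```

Input: (2, 168, 124, 124) -> Output: (2, 112, 59, 59)

Answer: (2, 112, 59, 59)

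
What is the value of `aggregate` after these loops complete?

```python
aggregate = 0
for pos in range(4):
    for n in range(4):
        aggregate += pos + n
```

Sum of all pos+n for pos,n in 4x4
`aggregate` takes the values: 0 → 1 → 3 → 6 → 7 → 9 → 12 → 16 → 18 → 21 → 25 → 30 → 33 → 37 → 42 → 48

Answer: 48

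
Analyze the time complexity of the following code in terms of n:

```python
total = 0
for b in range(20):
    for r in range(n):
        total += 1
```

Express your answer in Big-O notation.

Each loop level contributes: 1 × n. Multiplying the contributions gives O(n).

Answer: O(n)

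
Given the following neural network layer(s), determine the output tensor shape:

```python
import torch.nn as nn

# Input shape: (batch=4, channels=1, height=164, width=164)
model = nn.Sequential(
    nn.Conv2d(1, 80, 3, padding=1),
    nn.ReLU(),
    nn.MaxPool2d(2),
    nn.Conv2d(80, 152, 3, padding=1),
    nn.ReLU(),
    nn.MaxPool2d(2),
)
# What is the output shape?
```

Input: (4, 1, 164, 164) -> after first Conv2d: (4, 80, 164, 164) -> after first MaxPool2d: (4, 80, 82, 82) -> after second Conv2d: (4, 152, 82, 82) -> Output: (4, 152, 41, 41)

Answer: (4, 152, 41, 41)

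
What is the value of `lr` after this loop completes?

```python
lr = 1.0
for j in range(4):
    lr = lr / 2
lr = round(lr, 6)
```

Halving LR 4 times: 1 / 2^4
`lr` takes the values: 1.0 → 0.5 → 0.25 → 0.125 → 0.0625

Answer: 0.0625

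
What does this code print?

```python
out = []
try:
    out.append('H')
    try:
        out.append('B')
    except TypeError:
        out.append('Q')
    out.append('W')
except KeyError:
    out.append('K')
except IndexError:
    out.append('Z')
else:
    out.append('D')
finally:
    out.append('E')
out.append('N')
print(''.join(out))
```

Execution trace: 'H' (try body) → 'B' (inner try body, no exception) → 'W' (try body, no exception) → 'D' (else) → 'E' (finally) → 'N' (after the try/except). Output: HBWDEN

Answer: HBWDEN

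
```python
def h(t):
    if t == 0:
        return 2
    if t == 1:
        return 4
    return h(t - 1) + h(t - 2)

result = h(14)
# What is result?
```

Build up from base cases: h(0)=2, h(1)=4, h(2)=6, h(3)=10, h(4)=16, h(5)=26, h(6)=42, ..., h(14)=1974

Answer: 1974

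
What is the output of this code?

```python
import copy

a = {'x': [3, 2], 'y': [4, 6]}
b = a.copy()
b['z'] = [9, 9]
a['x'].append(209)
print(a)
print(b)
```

Key concept: shallow copy of dict with mutable values.
Step by step:
`a = {'x': [3, 2], 'y': [4, 6]}` → a = {'x': [3, 2], 'y': [4, 6]}
`b = a.copy()` → b = {'x': [3, 2], 'y': [4, 6]}
`b['z'] = [9, 9]` → b = {'x': [3, 2], 'y': [4, 6], 'z': [9, 9]}
`a['x'].append(209)` → a = {'x': [3, 2, 209], 'y': [4, 6]}; b = {'x': [3, 2, 209], 'y': [4, 6], 'z': [9, 9]}
`print(a)` → prints {'x': [3, 2, 209], 'y': [4, 6]}
`print(b)` → prints {'x': [3, 2, 209], 'y': [4, 6], 'z': [9, 9]}

Answer:
{'x': [3, 2, 209], 'y': [4, 6]}
{'x': [3, 2, 209], 'y': [4, 6], 'z': [9, 9]}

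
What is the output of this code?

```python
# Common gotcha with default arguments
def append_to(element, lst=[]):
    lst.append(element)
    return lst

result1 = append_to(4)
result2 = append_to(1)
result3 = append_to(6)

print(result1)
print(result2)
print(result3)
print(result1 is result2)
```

Key concept: mutable default argument gotcha.
Step by step:
`result1 = append_to(4)` → result1 = [4]
`result2 = append_to(1)` → result1 = [4, 1] (same object as result2); result2 = [4, 1] (same object as result1)
`result3 = append_to(6)` → result1 = [4, 1, 6] (same object as result2, result3); result2 = [4, 1, 6] (same object as result1, result3); result3 = [4, 1, 6] (same object as result1, result2)
`print(result1)` → prints [4, 1, 6]
`print(result2)` → prints [4, 1, 6]
`print(result3)` → prints [4, 1, 6]
`print(result1 is result2)` → prints True

Answer:
[4, 1, 6]
[4, 1, 6]
[4, 1, 6]
True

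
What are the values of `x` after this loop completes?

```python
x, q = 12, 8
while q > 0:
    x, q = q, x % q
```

GCD of 12 and 8
`x` takes the values: 12 → 8 → 4

Answer: 4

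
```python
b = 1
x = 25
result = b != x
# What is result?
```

Trace:
`b = 1` → b = 1
`x = 25` → x = 25
`result = b != x` → result = True
So result = True

Answer: True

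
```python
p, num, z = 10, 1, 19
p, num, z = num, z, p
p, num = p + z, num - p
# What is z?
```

Trace:
`p, num, z = 10, 1, 19` → p = 10; num = 1; z = 19
`p, num, z = num, z, p` → p = 1; num = 19; z = 10
`p, num = p + z, num - p` → p = 11; num = 18
So z = 10

Answer: 10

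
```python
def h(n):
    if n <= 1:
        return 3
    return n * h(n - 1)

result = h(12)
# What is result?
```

h(12) = 12 * 11 * 10 * 9 * 8 * 7 * 6 * 5 * 4 * 3 * 2 * 3 = 1437004800

Answer: 1437004800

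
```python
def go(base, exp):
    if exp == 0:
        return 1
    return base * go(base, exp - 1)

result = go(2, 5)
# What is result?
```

go(2, 5) = 2 * 2 * 2 * 2 * 2 = 32

Answer: 32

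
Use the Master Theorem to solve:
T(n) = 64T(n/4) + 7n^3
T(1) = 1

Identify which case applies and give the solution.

a=64, b=4, f(n)=7n^3. log_4(64) = 3. Since c=3 = 3, Case 2 applies: T(n) = Θ(n^log_b(a) · log n) = O(n^3 log n).

Answer: O(n^3 log n) - Case 2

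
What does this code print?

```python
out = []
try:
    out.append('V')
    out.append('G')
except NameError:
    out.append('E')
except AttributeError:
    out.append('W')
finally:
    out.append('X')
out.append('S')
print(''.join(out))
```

Execution trace: 'V' (try body) → 'G' (try body, no exception) → 'X' (finally) → 'S' (after the try/except). Output: VGXS

Answer: VGXS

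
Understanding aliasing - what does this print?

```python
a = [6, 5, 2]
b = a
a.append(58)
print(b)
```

Key concept: basic list aliasing.
Step by step:
`a = [6, 5, 2]` → a = [6, 5, 2]
`b = a` → b = [6, 5, 2] (same object as a)
`a.append(58)` → a = [6, 5, 2, 58] (same object as b); b = [6, 5, 2, 58] (same object as a)
`print(b)` → prints [6, 5, 2, 58]

Answer: [6, 5, 2, 58]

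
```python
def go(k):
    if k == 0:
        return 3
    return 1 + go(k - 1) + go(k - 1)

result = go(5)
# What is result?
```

go(k) = 1 + 2·go(k-1), go(0)=3. Closed form: (3+1)·2^5 - 1 = 127.

Answer: 127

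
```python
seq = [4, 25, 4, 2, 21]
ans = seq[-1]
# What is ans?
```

Trace:
`seq = [4, 25, 4, 2, 21]` → seq = [4, 25, 4, 2, 21]
`ans = seq[-1]` → ans = 21
So ans = 21

Answer: 21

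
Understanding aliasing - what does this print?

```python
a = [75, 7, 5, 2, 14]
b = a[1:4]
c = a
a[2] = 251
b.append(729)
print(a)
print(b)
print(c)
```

Key concept: slice vs alias.
Step by step:
`a = [75, 7, 5, 2, 14]` → a = [75, 7, 5, 2, 14]
`b = a[1:4]` → b = [7, 5, 2]
`c = a` → c = [75, 7, 5, 2, 14] (same object as a)
`a[2] = 251` → a = [75, 7, 251, 2, 14] (same object as c); c = [75, 7, 251, 2, 14] (same object as a)
`b.append(729)` → b = [7, 5, 2, 729]
`print(a)` → prints [75, 7, 251, 2, 14]
`print(b)` → prints [7, 5, 2, 729]
`print(c)` → prints [75, 7, 251, 2, 14]

Answer:
[75, 7, 251, 2, 14]
[7, 5, 2, 729]
[75, 7, 251, 2, 14]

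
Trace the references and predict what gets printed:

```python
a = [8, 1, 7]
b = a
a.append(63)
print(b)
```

Key concept: basic list aliasing.
Step by step:
`a = [8, 1, 7]` → a = [8, 1, 7]
`b = a` → b = [8, 1, 7] (same object as a)
`a.append(63)` → a = [8, 1, 7, 63] (same object as b); b = [8, 1, 7, 63] (same object as a)
`print(b)` → prints [8, 1, 7, 63]

Answer: [8, 1, 7, 63]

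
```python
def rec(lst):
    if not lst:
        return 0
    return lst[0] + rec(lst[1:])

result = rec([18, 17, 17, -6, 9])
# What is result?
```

18 + 17 + 17 + (-6) + 9 + 0 = 55

Answer: 55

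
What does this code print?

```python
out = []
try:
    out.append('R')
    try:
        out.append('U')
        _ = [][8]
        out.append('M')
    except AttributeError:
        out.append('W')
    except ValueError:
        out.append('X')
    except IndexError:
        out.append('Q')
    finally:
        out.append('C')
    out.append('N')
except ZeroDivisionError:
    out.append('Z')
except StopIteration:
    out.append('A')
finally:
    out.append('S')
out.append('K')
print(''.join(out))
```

Execution trace: 'R' (try body) → 'U' (inner try body) → 'Q' (inner except IndexError) → 'C' (inner finally) → 'N' (try body, no exception) → 'S' (finally) → 'K' (after the try/except). Output: RUQCNSK

Answer: RUQCNSK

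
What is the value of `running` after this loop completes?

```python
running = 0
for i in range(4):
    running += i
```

Sum of 0 to 3 = 6
`running` takes the values: 0 → 1 → 3 → 6

Answer: 6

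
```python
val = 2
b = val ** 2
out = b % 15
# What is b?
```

Trace:
`val = 2` → val = 2
`b = val ** 2` → b = 4
`out = b % 15` → out = 4
So b = 4

Answer: 4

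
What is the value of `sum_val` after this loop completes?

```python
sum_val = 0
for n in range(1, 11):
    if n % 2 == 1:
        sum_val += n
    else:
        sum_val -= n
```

Add odd, subtract even
`sum_val` takes the values: 0 → 1 → -1 → 2 → -2 → 3 → -3 → 4 → -4 → 5 → -5

Answer: -5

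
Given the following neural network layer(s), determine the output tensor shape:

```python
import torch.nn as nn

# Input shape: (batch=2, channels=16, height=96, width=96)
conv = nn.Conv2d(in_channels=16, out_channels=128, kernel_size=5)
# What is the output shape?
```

Input: (2, 16, 96, 96) -> Output: (2, 128, 92, 92)

Answer: (2, 128, 92, 92)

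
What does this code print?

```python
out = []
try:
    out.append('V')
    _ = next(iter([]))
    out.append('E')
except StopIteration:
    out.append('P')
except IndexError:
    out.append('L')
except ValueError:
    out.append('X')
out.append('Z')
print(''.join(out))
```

Execution trace: 'V' (try body) → 'P' (except StopIteration) → 'Z' (after the try/except). Output: VPZ

Answer: VPZ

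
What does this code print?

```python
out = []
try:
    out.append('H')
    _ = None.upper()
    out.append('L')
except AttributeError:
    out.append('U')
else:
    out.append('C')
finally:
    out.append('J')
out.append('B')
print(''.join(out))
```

Execution trace: 'H' (try body) → 'U' (except AttributeError) → 'J' (finally) → 'B' (after the try/except). Output: HUJB

Answer: HUJB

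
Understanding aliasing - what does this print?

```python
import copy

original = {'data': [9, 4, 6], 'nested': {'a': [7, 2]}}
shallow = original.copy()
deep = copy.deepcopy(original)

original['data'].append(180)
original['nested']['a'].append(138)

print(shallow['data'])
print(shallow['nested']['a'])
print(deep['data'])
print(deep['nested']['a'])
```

Key concept: comparing shallow vs deep copy.
Step by step:
`original = {'data': [9, 4, 6], 'nested': {'a': [7, 2]}}` → original = {'data': [9, 4, 6], 'nested': {'a': [7, 2]}}
`shallow = original.copy()` → shallow = {'data': [9, 4, 6], 'nested': {'a': [7, 2]}}
`deep = copy.deepcopy(original)` → deep = {'data': [9, 4, 6], 'nested': {'a': [7, 2]}}
`original['data'].append(180)` → original = {'data': [9, 4, 6, 180], 'nested': {'a': [7, 2]}}; shallow = {'data': [9, 4, 6, 180], 'nested': {'a': [7, 2]}}
`original['nested']['a'].append(138)` → original = {'data': [9, 4, 6, 180], 'nested': {'a': [7, 2, 138]}}; shallow = {'data': [9, 4, 6, 180], 'nested': {'a': [7, 2, 138]}}
`print(shallow['data'])` → prints [9, 4, 6, 180]
`print(shallow['nested']['a'])` → prints [7, 2, 138]
`print(deep['data'])` → prints [9, 4, 6]
`print(deep['nested']['a'])` → prints [7, 2]

Answer:
[9, 4, 6, 180]
[7, 2, 138]
[9, 4, 6]
[7, 2]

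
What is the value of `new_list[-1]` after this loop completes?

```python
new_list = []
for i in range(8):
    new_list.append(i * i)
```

Last element of squares 0 to 7
`new_list` takes the values: [] → [0] → [0, 1] → [0, 1, 4] → [0, 1, 4, 9] → [0, 1, 4, 9, 16] → [0, 1, 4, 9, 16, 25] → [0, 1, 4, 9, 16, 25, 36] → [0, 1, 4, 9, 16, 25, 36, 49]
So `new_list[-1]` = 49

Answer: 49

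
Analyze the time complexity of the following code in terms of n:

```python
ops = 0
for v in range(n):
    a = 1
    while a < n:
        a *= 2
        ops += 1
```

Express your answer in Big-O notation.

Each loop level contributes: n × log n. Multiplying the contributions gives O(n log n).

Answer: O(n log n)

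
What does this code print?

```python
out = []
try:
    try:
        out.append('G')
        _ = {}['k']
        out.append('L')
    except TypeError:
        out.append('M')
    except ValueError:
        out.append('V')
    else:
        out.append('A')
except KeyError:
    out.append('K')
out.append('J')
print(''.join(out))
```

Execution trace: 'G' (try body) → 'K' (outer except KeyError) → 'J' (after the try/except). Output: GKJ

Answer: GKJ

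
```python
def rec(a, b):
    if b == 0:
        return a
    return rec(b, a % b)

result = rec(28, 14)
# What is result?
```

rec(28, 14) -> rec(14, 0) -> 14

Answer: 14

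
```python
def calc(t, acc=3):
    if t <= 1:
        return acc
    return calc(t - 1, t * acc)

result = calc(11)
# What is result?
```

Accumulator trace (n, acc): (11, 3) -> (10, 33) -> (9, 330) -> (8, 2970) -> (7, 23760) -> (6, 166320) -> (5, 997920) -> (4, 4989600) -> (3, 19958400) -> (2, 59875200) -> (1, 119750400) -> return 119750400

Answer: 119750400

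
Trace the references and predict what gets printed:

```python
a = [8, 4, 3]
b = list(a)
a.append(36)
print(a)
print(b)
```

Key concept: list() constructor creates copy.
Step by step:
`a = [8, 4, 3]` → a = [8, 4, 3]
`b = list(a)` → b = [8, 4, 3]
`a.append(36)` → a = [8, 4, 3, 36]
`print(a)` → prints [8, 4, 3, 36]
`print(b)` → prints [8, 4, 3]

Answer:
[8, 4, 3, 36]
[8, 4, 3]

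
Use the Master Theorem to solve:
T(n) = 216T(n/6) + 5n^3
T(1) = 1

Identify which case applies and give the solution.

a=216, b=6, f(n)=5n^3. log_6(216) = 3. Since c=3 = 3, Case 2 applies: T(n) = Θ(n^log_b(a) · log n) = O(n^3 log n).

Answer: O(n^3 log n) - Case 2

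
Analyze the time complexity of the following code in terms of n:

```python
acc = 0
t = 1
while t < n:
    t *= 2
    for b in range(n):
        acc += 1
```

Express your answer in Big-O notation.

Each loop level contributes: log n × n. Multiplying the contributions gives O(n log n).

Answer: O(n log n)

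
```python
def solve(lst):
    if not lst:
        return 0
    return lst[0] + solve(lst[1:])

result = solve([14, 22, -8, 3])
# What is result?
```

14 + 22 + (-8) + 3 + 0 = 31

Answer: 31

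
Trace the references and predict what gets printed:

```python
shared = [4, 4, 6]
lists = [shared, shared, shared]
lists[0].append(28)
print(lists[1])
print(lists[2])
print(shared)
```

Key concept: list of same reference.
Step by step:
`shared = [4, 4, 6]` → shared = [4, 4, 6]
`lists = [shared, shared, shared]` → lists = [[4, 4, 6], [4, 4, 6], [4, 4, 6]]
`lists[0].append(28)` → shared = [4, 4, 6, 28]; lists = [[4, 4, 6, 28], [4, 4, 6, 28], [4, 4, 6, 28]]
`print(lists[1])` → prints [4, 4, 6, 28]
`print(lists[2])` → prints [4, 4, 6, 28]
`print(shared)` → prints [4, 4, 6, 28]

Answer:
[4, 4, 6, 28]
[4, 4, 6, 28]
[4, 4, 6, 28]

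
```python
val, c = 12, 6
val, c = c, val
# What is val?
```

Trace:
`val, c = 12, 6` → val = 12; c = 6
`val, c = c, val` → val = 6; c = 12
So val = 6

Answer: 6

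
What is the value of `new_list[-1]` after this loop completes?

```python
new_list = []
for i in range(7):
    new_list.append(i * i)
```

Last element of squares 0 to 6
`new_list` takes the values: [] → [0] → [0, 1] → [0, 1, 4] → [0, 1, 4, 9] → [0, 1, 4, 9, 16] → [0, 1, 4, 9, 16, 25] → [0, 1, 4, 9, 16, 25, 36]
So `new_list[-1]` = 36

Answer: 36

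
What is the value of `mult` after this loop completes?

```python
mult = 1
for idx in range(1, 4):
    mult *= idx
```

3! = 6
`mult` takes the values: 1 → 2 → 6

Answer: 6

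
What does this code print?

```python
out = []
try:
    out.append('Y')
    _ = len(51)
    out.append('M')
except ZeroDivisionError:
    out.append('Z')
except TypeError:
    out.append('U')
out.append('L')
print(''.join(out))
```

Execution trace: 'Y' (try body) → 'U' (except TypeError) → 'L' (after the try/except). Output: YUL

Answer: YUL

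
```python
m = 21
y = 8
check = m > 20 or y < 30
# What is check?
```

Trace:
`m = 21` → m = 21
`y = 8` → y = 8
`check = m > 20 or y < 30` → check = True
So check = True

Answer: True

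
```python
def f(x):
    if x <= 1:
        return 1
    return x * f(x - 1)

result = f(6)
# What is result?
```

f(6) = 6 * 5 * 4 * 3 * 2 * 1 = 720

Answer: 720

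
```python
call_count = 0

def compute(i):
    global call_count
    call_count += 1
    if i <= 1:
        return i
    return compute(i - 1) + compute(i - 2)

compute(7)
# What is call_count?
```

Calls(i) = 1 + Calls(i-1) + Calls(i-2); Calls(0)=Calls(1)=1. For i=7 this gives 41.

Answer: 41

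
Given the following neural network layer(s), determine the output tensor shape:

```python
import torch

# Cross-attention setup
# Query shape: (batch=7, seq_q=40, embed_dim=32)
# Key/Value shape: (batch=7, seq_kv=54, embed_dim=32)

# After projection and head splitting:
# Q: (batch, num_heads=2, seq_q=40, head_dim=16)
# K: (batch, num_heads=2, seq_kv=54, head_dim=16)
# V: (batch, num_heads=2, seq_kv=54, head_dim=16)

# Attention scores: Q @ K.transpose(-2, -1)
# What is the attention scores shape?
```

Input: (7, 40, 32) -> Output: (7, 2, 40, 54)

Answer: (7, 2, 40, 54)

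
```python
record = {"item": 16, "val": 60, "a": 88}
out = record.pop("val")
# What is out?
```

Trace:
`record = {"item": 16, "val": 60, "a": 88}` → record = {'item': 16, 'val': 60, 'a': 88}
`out = record.pop("val")` → record = {'item': 16, 'a': 88}; out = 60
So out = 60

Answer: 60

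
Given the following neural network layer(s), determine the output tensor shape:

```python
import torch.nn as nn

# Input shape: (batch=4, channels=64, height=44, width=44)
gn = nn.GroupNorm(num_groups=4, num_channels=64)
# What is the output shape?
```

Input: (4, 64, 44, 44) -> Output: (4, 64, 44, 44)

Answer: (4, 64, 44, 44)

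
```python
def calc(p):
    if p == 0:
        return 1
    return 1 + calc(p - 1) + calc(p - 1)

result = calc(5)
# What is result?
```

calc(p) = 1 + 2·calc(p-1), calc(0)=1. Closed form: (1+1)·2^5 - 1 = 63.

Answer: 63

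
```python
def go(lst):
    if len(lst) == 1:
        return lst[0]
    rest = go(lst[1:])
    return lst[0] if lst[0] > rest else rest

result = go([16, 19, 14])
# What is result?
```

Recursive max over [16, 19, 14] = 19

Answer: 19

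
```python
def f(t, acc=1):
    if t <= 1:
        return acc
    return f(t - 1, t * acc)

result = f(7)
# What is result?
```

Accumulator trace (n, acc): (7, 1) -> (6, 7) -> (5, 42) -> (4, 210) -> (3, 840) -> (2, 2520) -> (1, 5040) -> return 5040

Answer: 5040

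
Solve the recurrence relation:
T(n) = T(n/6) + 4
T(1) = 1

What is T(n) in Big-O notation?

Each step divides n by 6 and adds 4. After log_6(n) steps we reach T(1)=1. So T(n) = 4·log_6(n) + 1 = O(log n).

Answer: O(log n)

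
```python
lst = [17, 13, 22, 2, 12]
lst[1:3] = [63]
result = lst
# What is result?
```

Trace:
`lst = [17, 13, 22, 2, 12]` → lst = [17, 13, 22, 2, 12]
`lst[1:3] = [63]` → lst = [17, 63, 2, 12]
`result = lst` → result = [17, 63, 2, 12]
So result = [17, 63, 2, 12]

Answer: [17, 63, 2, 12]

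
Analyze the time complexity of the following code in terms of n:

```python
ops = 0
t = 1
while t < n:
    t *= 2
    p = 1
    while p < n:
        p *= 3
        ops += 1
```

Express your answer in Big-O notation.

Each loop level contributes: log n × log n. Multiplying the contributions gives O(log² n).

Answer: O(log² n)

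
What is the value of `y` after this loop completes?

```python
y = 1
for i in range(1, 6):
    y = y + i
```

Start at 1, add 1 through 5
`y` takes the values: 1 → 2 → 4 → 7 → 11 → 16

Answer: 16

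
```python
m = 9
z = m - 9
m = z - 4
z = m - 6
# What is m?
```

Trace:
`m = 9` → m = 9
`z = m - 9` → z = 0
`m = z - 4` → m = -4
`z = m - 6` → z = -10
So m = -4

Answer: -4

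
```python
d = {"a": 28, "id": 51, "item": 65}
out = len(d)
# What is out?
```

Trace:
`d = {"a": 28, "id": 51, "item": 65}` → d = {'a': 28, 'id': 51, 'item': 65}
`out = len(d)` → out = 3
So out = 3

Answer: 3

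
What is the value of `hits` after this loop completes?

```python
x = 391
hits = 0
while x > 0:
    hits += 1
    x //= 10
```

Count digits by repeated division by 10
`hits` takes the values: 0 → 1 → 2 → 3

Answer: 3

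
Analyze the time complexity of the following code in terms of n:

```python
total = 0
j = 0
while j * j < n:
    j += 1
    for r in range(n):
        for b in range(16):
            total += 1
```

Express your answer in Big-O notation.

Each loop level contributes: √n × n × 1. Multiplying the contributions gives O(n√n).

Answer: O(n√n)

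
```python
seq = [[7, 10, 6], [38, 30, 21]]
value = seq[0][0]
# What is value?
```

Trace:
`seq = [[7, 10, 6], [38, 30, 21]]` → seq = [[7, 10, 6], [38, 30, 21]]
`value = seq[0][0]` → value = 7
So value = 7

Answer: 7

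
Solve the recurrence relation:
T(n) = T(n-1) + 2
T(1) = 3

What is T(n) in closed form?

Unrolling: T(n) = T(1) + 2·(n-1) = 3 + 2(n-1) = 2n + 1.

Answer: T(n) = 2n + 1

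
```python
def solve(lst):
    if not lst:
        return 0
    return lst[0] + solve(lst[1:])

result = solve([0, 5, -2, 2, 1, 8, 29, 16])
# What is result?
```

0 + 5 + (-2) + 2 + 1 + 8 + 29 + 16 + 0 = 59

Answer: 59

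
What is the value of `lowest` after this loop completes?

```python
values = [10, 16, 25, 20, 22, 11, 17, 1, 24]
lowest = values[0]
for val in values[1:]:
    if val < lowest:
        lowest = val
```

Minimum of [10, 16, 25, 20, 22, 11, 17, 1, 24]
`lowest` takes the values: 10 → 1

Answer: 1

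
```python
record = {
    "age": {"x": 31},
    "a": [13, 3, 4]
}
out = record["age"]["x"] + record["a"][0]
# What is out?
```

Trace:
`record = { ...` → record = {'age': {'x': 31}, 'a': [13, 3, 4]}
`out = record["age"]["x"] + record["a"][0]` → out = 44
So out = 44

Answer: 44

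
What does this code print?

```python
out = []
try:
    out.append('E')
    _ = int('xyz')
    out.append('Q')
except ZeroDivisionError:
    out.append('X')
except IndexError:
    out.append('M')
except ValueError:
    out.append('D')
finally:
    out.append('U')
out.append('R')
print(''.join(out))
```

Execution trace: 'E' (try body) → 'D' (except ValueError) → 'U' (finally) → 'R' (after the try/except). Output: EDUR

Answer: EDUR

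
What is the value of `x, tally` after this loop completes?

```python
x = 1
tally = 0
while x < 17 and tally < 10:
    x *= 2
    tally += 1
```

Double until >= 17 or 10 iterations
`x, tally` takes the values: (1, 0) → (2, 0) → (2, 1) → (4, 1) → (4, 2) → (8, 2) → (8, 3) → (16, 3) → (16, 4) → (32, 4) → (32, 5)

Answer: 32, 5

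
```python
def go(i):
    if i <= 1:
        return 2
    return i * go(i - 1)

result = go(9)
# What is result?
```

go(9) = 9 * 8 * 7 * 6 * 5 * 4 * 3 * 2 * 2 = 725760

Answer: 725760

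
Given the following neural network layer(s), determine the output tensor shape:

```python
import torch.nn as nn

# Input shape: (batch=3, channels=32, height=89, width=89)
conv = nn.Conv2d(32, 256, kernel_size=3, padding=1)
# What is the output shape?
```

Input: (3, 32, 89, 89) -> Output: (3, 256, 89, 89)

Answer: (3, 256, 89, 89)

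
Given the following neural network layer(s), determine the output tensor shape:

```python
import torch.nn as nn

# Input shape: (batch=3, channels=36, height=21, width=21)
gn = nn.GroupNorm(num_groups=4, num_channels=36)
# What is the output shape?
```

Input: (3, 36, 21, 21) -> Output: (3, 36, 21, 21)

Answer: (3, 36, 21, 21)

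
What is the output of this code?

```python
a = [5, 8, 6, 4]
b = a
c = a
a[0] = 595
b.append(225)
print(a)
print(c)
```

Key concept: multiple aliases.
Step by step:
`a = [5, 8, 6, 4]` → a = [5, 8, 6, 4]
`b = a` → b = [5, 8, 6, 4] (same object as a)
`c = a` → c = [5, 8, 6, 4] (same object as a, b)
`a[0] = 595` → a = [595, 8, 6, 4] (same object as b, c); b = [595, 8, 6, 4] (same object as a, c); c = [595, 8, 6, 4] (same object as a, b)
`b.append(225)` → a = [595, 8, 6, 4, 225] (same object as b, c); b = [595, 8, 6, 4, 225] (same object as a, c); c = [595, 8, 6, 4, 225] (same object as a, b)
`print(a)` → prints [595, 8, 6, 4, 225]
`print(c)` → prints [595, 8, 6, 4, 225]

Answer:
[595, 8, 6, 4, 225]
[595, 8, 6, 4, 225]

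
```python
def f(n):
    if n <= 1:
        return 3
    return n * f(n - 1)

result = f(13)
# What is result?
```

f(13) = 13 * 12 * 11 * 10 * 9 * 8 * 7 * 6 * 5 * 4 * 3 * 2 * 3 = 18681062400

Answer: 18681062400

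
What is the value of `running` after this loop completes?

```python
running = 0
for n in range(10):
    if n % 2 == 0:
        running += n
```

Sum of even numbers 0 to 9
`running` takes the values: 0 → 2 → 6 → 12 → 20

Answer: 20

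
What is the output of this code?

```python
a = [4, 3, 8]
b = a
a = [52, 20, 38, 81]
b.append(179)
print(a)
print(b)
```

Key concept: rebinding vs mutation: a is rebound to a new list, b still points at the original.
Step by step:
`a = [4, 3, 8]` → a = [4, 3, 8]
`b = a` → b = [4, 3, 8] (same object as a)
`a = [52, 20, 38, 81]` → a = [52, 20, 38, 81]
`b.append(179)` → b = [4, 3, 8, 179]
`print(a)` → prints [52, 20, 38, 81]
`print(b)` → prints [4, 3, 8, 179]

Answer:
[52, 20, 38, 81]
[4, 3, 8, 179]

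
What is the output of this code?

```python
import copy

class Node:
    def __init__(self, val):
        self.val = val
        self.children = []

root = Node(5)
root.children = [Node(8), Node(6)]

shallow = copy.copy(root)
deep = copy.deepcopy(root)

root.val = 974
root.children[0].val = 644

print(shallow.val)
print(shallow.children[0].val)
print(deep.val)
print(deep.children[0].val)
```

Key concept: deep copy with custom objects.
Step by step:
`root = Node(5)` → root = Node(val=5, children=[])
`root.children = [Node(8), Node(6)]` → root = Node(val=5, children=[Node(val=8, children=[]), Node(val=6, children=[])])
`shallow = copy.copy(root)` → shallow = Node(val=5, children=[Node(val=8, children=[]), Node(val=6, children=[])])
`deep = copy.deepcopy(root)` → deep = Node(val=5, children=[Node(val=8, children=[]), Node(val=6, children=[])])
`root.val = 974` → root = Node(val=974, children=[Node(val=8, children=[]), Node(val=6, children=[])])
`root.children[0].val = 644` → root = Node(val=974, children=[Node(val=644, children=[]), Node(val=6, children=[])]); shallow = Node(val=5, children=[Node(val=644, children=[]), Node(val=6, children=[])])
`print(shallow.val)` → prints 5
`print(shallow.children[0].val)` → prints 644
`print(deep.val)` → prints 5
`print(deep.children[0].val)` → prints 8

Answer:
5
644
5
8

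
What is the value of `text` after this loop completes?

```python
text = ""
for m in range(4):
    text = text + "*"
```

Repeat '*' 4 times
`text` takes the values: "" → "*" → "**" → "***" → "****"

Answer: "****"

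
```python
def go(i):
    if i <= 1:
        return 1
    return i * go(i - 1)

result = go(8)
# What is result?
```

go(8) = 8 * 7 * 6 * 5 * 4 * 3 * 2 * 1 = 40320

Answer: 40320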